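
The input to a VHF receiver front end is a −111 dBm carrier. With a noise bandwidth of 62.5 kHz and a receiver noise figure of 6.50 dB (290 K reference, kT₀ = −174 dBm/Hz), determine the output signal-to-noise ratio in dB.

Noise floor: N = −174 + 10 log₁₀(B) + NF
10 log₁₀(6.25×10⁴) = 47.96 dB
N = −174 + 47.96 + 6.50 = −119.54 dBm
SNR = P_sig − N = −111 − (−119.54) = 8.54 dB → 8.5 dB

8.5 dB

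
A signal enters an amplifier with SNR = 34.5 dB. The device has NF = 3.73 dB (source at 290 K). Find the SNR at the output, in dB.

By definition F = SNR_in/SNR_out, so in dB: SNR_out = SNR_in − NF
SNR_out = 34.5 − 3.73 = 30.77 dB

30.77 dB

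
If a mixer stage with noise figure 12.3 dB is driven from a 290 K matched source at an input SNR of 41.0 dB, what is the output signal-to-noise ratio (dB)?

28.7 dB

By definition F = SNR_in/SNR_out, so in dB: SNR_out = SNR_in − NF
SNR_out = 41.0 − 12.3 = 28.7 dB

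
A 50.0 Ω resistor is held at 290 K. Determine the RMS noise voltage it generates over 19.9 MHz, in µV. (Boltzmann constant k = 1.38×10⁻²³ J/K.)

3.99 µV

V_n = √(4kTRB)
4kTRB = 4 × 1.38×10⁻²³ × 290 × 5.00×10¹ × 1.99×10⁷ = 1.59×10⁻¹¹ V²
V_n = √(1.59×10⁻¹¹) = 3.99×10⁻⁶ V = 3.99 µV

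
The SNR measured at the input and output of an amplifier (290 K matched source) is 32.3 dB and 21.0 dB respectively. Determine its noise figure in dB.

NF (dB) = SNR_in(dB) − SNR_out(dB) when the source is at T₀
NF = 32.3 − 21.0 = 11.3 dB

11.3 dB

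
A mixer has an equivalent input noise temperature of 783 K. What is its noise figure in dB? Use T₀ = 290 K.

F = 1 + T_e/T₀ = 1 + 783/290 = 3.7
NF = 10 log₁₀(3.7) = 5.68 dB

5.68 dB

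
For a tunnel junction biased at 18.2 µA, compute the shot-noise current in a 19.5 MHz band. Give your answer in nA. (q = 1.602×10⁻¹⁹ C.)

10.7 nA

I_n = √(2qI·B)
2qI·B = 2 × 1.602×10⁻¹⁹ × 1.82×10⁻⁵ × 1.95×10⁷ = 1.14×10⁻¹⁶ A²
I_n = √(1.14×10⁻¹⁶) = 1.07×10⁻⁸ A = 10.7 nA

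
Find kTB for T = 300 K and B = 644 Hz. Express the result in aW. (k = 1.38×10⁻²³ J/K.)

2.67 aW

P_n = kTB = 1.38×10⁻²³ × 300 × 6.44×10² = 2.67×10⁻¹⁸ W = 2.67 aW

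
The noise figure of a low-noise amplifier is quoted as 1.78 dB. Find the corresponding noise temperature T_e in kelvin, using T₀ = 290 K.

F = 10^(1.78/10) = 1.50661
T_e = (F − 1)·T₀ = (1.50661 − 1) × 290 = 147 K

147 K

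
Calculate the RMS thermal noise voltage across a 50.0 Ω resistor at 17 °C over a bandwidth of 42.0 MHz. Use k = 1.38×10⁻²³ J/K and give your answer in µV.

5.80 µV

T = 17 °C + 273.15 = 290.15 K
V_n = √(4kTRB)
4kTRB = 4 × 1.38×10⁻²³ × 290.15 × 5.00×10¹ × 4.20×10⁷ = 3.36×10⁻¹¹ V²
V_n = √(3.36×10⁻¹¹) = 5.80×10⁻⁶ V = 5.80 µV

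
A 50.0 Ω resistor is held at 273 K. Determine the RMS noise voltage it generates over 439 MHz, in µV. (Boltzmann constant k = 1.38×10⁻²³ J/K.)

V_n = √(4kTRB)
4kTRB = 4 × 1.38×10⁻²³ × 273 × 5.00×10¹ × 4.39×10⁸ = 3.31×10⁻¹⁰ V²
V_n = √(3.31×10⁻¹⁰) = 1.82×10⁻⁵ V = 18.2 µV

18.2 µV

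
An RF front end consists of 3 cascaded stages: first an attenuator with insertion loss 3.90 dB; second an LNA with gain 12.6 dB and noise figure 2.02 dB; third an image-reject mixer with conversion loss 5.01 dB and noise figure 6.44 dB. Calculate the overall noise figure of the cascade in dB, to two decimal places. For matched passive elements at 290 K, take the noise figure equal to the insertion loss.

Convert to linear (a loss of L dB is a gain of −L dB): F_i = 10^(NF_i/10), G_i = 10^(G_i,dB/10)
  Stage 1: F_1 = 10^(3.90/10) = 2.455, G_1 = 10^(−3.90/10) = 0.4074
  Stage 2: F_2 = 10^(2.02/10) = 1.592, G_2 = 10^(12.6/10) = 18.20
  Stage 3: F_3 = 10^(6.44/10) = 4.406, G_3 = 10^(−5.01/10) = 0.3155
Friis cascade:
  F = 2.455 + (1.592 − 1)/0.4074 + (4.406 − 1)/7.413 = 4.368
NF = 10 log₁₀(4.368) = 6.40 dB

6.40 dB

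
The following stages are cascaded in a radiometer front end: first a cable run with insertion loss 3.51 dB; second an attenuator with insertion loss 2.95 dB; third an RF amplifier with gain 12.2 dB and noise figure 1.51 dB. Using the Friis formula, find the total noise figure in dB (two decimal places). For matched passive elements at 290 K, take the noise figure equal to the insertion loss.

7.97 dB

Convert to linear (a loss of L dB is a gain of −L dB): F_i = 10^(NF_i/10), G_i = 10^(G_i,dB/10)
  Stage 1: F_1 = 10^(3.51/10) = 2.244, G_1 = 10^(−3.51/10) = 0.4457
  Stage 2: F_2 = 10^(2.95/10) = 1.972, G_2 = 10^(−2.95/10) = 0.5070
  Stage 3: F_3 = 10^(1.51/10) = 1.416, G_3 = 10^(12.2/10) = 16.60
Friis cascade:
  F = 2.244 + (1.972 − 1)/0.4457 + (1.416 − 1)/0.2259 = 6.266
NF = 10 log₁₀(6.266) = 7.97 dB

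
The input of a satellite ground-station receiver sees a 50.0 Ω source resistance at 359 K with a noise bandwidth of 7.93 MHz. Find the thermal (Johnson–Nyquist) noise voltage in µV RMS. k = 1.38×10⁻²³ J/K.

V_n = √(4kTRB)
4kTRB = 4 × 1.38×10⁻²³ × 359 × 5.00×10¹ × 7.93×10⁶ = 7.86×10⁻¹² V²
V_n = √(7.86×10⁻¹²) = 2.80×10⁻⁶ V = 2.80 µV

2.80 µV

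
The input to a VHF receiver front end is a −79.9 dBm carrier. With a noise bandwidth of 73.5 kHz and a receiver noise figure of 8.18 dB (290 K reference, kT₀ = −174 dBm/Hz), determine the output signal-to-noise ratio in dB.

Noise floor: N = −174 + 10 log₁₀(B) + NF
10 log₁₀(7.35×10⁴) = 48.66 dB
N = −174 + 48.66 + 8.18 = −117.16 dBm
SNR = P_sig − N = −79.9 − (−117.16) = 37.26 dB → 37.3 dB

37.3 dB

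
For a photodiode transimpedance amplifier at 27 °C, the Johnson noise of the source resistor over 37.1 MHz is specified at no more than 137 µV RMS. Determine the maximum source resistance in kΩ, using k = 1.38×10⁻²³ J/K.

T = 27 °C + 273.15 = 300.15 K
Johnson–Nyquist: V_n = √(4kTRB) ⇒ R = V_n² / (4kTB)
4kTB = 4 × 1.38×10⁻²³ × 300.15 × 3.71×10⁷ = 6.15×10⁻¹³
R = (1.37×10⁻⁴)² / 6.15×10⁻¹³ = 3.05×10⁴ Ω = 30.5 kΩ

30.5 kΩ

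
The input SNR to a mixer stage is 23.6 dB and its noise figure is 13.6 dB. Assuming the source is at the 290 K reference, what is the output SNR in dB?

By definition F = SNR_in/SNR_out, so in dB: SNR_out = SNR_in − NF
SNR_out = 23.6 − 13.6 = 10.0 dB

10.0 dB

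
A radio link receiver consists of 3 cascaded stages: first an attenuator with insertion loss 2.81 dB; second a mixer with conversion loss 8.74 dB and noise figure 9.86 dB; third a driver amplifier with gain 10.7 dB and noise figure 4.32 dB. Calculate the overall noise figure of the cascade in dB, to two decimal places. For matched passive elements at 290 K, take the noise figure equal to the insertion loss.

Convert to linear (a loss of L dB is a gain of −L dB): F_i = 10^(NF_i/10), G_i = 10^(G_i,dB/10)
  Stage 1: F_1 = 10^(2.81/10) = 1.910, G_1 = 10^(−2.81/10) = 0.5236
  Stage 2: F_2 = 10^(9.86/10) = 9.683, G_2 = 10^(−8.74/10) = 0.1337
  Stage 3: F_3 = 10^(4.32/10) = 2.704, G_3 = 10^(10.7/10) = 11.75
Friis cascade:
  F = 1.910 + (9.683 − 1)/0.5236 + (2.704 − 1)/0.06998 = 42.84
NF = 10 log₁₀(42.84) = 16.32 dB

16.32 dB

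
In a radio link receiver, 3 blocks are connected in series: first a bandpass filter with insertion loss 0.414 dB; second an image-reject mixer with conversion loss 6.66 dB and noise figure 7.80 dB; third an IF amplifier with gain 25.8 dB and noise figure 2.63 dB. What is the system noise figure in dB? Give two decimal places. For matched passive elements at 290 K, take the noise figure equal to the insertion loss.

Convert to linear (a loss of L dB is a gain of −L dB): F_i = 10^(NF_i/10), G_i = 10^(G_i,dB/10)
  Stage 1: F_1 = 10^(0.414/10) = 1.100, G_1 = 10^(−0.414/10) = 0.9091
  Stage 2: F_2 = 10^(7.80/10) = 6.026, G_2 = 10^(−6.66/10) = 0.2158
  Stage 3: F_3 = 10^(2.63/10) = 1.832, G_3 = 10^(25.8/10) = 380.2
Friis cascade:
  F = 1.100 + (6.026 − 1)/0.9091 + (1.832 − 1)/0.1962 = 10.87
NF = 10 log₁₀(10.87) = 10.36 dB

10.36 dB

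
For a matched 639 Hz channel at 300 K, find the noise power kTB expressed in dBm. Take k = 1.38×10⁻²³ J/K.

−145.8 dBm

P_n = kTB = 1.38×10⁻²³ × 300 × 6.39×10² = 2.65×10⁻¹⁸ W
In dBm: 10 log₁₀(2.65×10⁻¹⁸ / 10⁻³) = −145.8 dBm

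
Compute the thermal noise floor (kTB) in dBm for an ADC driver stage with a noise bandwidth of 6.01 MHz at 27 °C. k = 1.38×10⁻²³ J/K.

T = 27 °C + 273.15 = 300.15 K
P_n = kTB = 1.38×10⁻²³ × 300.15 × 6.01×10⁶ = 2.49×10⁻¹⁴ W
In dBm: 10 log₁₀(2.49×10⁻¹⁴ / 10⁻³) = −106.0 dBm

−106.0 dBm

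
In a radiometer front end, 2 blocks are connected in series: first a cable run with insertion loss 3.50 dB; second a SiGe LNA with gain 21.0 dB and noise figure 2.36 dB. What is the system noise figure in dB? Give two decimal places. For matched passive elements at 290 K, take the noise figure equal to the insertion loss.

5.86 dB

Convert to linear (a loss of L dB is a gain of −L dB): F_i = 10^(NF_i/10), G_i = 10^(G_i,dB/10)
  Stage 1: F_1 = 10^(3.50/10) = 2.239, G_1 = 10^(−3.50/10) = 0.4467
  Stage 2: F_2 = 10^(2.36/10) = 1.722, G_2 = 10^(21.0/10) = 125.9
Friis cascade:
  F = 2.239 + (1.722 − 1)/0.4467 = 3.855
NF = 10 log₁₀(3.855) = 5.86 dB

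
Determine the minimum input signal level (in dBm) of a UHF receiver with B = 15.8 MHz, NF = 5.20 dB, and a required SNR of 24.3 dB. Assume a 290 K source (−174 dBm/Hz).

Sensitivity = −174 + 10 log₁₀(B) + NF + SNR_min
= −174 + 71.99 + 5.20 + 24.3
= −72.51 dBm → −72.5 dBm

−72.5 dBm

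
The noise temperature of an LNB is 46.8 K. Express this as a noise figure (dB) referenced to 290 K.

F = 1 + T_e/T₀ = 1 + 46.8/290 = 1.16138
NF = 10 log₁₀(1.16138) = 0.650 dB

0.650 dB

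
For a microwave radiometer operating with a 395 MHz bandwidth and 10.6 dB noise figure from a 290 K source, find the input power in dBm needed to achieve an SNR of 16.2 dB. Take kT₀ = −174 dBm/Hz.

Sensitivity = −174 + 10 log₁₀(B) + NF + SNR_min
= −174 + 85.97 + 10.6 + 16.2
= −61.23 dBm → −61.2 dBm

−61.2 dBm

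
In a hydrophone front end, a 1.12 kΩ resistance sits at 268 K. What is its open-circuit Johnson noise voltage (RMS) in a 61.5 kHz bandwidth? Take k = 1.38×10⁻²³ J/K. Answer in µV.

1.01 µV

V_n = √(4kTRB)
4kTRB = 4 × 1.38×10⁻²³ × 268 × 1.12×10³ × 6.15×10⁴ = 1.02×10⁻¹² V²
V_n = √(1.02×10⁻¹²) = 1.01×10⁻⁶ V = 1.01 µV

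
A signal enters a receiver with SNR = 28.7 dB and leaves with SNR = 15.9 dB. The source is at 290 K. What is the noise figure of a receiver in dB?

NF (dB) = SNR_in(dB) − SNR_out(dB) when the source is at T₀
NF = 28.7 − 15.9 = 12.8 dB

12.8 dB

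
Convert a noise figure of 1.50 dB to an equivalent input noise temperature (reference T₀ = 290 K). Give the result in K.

120 K

F = 10^(1.50/10) = 1.41254
T_e = (F − 1)·T₀ = (1.41254 − 1) × 290 = 120 K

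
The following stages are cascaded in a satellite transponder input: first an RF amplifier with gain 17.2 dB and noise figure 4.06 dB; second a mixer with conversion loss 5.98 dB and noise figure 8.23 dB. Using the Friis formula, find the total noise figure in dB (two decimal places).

Convert to linear (a loss of L dB is a gain of −L dB): F_i = 10^(NF_i/10), G_i = 10^(G_i,dB/10)
  Stage 1: F_1 = 10^(4.06/10) = 2.547, G_1 = 10^(17.2/10) = 52.48
  Stage 2: F_2 = 10^(8.23/10) = 6.653, G_2 = 10^(−5.98/10) = 0.2523
Friis cascade:
  F = 2.547 + (6.653 − 1)/52.48 = 2.655
NF = 10 log₁₀(2.655) = 4.24 dB

4.24 dB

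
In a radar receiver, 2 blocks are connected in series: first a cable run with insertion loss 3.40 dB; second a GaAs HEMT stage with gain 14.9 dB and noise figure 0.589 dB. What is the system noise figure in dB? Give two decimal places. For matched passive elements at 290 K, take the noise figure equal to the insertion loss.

3.99 dB

Convert to linear (a loss of L dB is a gain of −L dB): F_i = 10^(NF_i/10), G_i = 10^(G_i,dB/10)
  Stage 1: F_1 = 10^(3.40/10) = 2.188, G_1 = 10^(−3.40/10) = 0.4571
  Stage 2: F_2 = 10^(0.589/10) = 1.145, G_2 = 10^(14.9/10) = 30.90
Friis cascade:
  F = 2.188 + (1.145 − 1)/0.4571 = 2.506
NF = 10 log₁₀(2.506) = 3.99 dB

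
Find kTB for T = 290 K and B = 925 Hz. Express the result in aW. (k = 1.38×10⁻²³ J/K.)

3.70 aW

P_n = kTB = 1.38×10⁻²³ × 290 × 9.25×10² = 3.70×10⁻¹⁸ W = 3.70 aW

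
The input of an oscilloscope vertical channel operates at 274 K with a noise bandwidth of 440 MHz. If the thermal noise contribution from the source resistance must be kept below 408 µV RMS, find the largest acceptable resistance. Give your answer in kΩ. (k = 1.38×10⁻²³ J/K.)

25.0 kΩ

Johnson–Nyquist: V_n = √(4kTRB) ⇒ R = V_n² / (4kTB)
4kTB = 4 × 1.38×10⁻²³ × 274 × 4.40×10⁸ = 6.65×10⁻¹²
R = (4.08×10⁻⁴)² / 6.65×10⁻¹² = 2.50×10⁴ Ω = 25.0 kΩ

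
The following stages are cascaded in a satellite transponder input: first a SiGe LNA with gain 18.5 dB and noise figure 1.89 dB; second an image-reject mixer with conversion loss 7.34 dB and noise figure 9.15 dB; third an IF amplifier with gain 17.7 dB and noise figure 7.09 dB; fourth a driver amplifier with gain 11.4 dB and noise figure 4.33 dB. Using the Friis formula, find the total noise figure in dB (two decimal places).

Convert to linear (a loss of L dB is a gain of −L dB): F_i = 10^(NF_i/10), G_i = 10^(G_i,dB/10)
  Stage 1: F_1 = 10^(1.89/10) = 1.545, G_1 = 10^(18.5/10) = 70.79
  Stage 2: F_2 = 10^(9.15/10) = 8.222, G_2 = 10^(−7.34/10) = 0.1845
  Stage 3: F_3 = 10^(7.09/10) = 5.117, G_3 = 10^(17.7/10) = 58.88
  Stage 4: F_4 = 10^(4.33/10) = 2.710, G_4 = 10^(11.4/10) = 13.80
Friis cascade:
  F = 1.545 + (8.222 − 1)/70.79 + (5.117 − 1)/13.06 + (2.710 − 1)/769.1 = 1.965
NF = 10 log₁₀(1.965) = 2.93 dB

2.93 dB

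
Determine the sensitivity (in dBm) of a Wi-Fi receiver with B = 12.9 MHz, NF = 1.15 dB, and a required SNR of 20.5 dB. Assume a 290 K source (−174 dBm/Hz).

Sensitivity = −174 + 10 log₁₀(B) + NF + SNR_min
= −174 + 71.11 + 1.15 + 20.5
= −81.24 dBm → −81.2 dBm

−81.2 dBm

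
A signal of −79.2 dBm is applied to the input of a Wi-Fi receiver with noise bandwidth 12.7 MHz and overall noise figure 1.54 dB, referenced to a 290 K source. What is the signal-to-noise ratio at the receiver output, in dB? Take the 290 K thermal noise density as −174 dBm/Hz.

22.2 dB

Noise floor: N = −174 + 10 log₁₀(B) + NF
10 log₁₀(1.27×10⁷) = 71.04 dB
N = −174 + 71.04 + 1.54 = −101.42 dBm
SNR = P_sig − N = −79.2 − (−101.42) = 22.22 dB → 22.2 dB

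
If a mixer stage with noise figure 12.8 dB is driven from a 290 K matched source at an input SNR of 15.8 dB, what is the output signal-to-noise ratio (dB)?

By definition F = SNR_in/SNR_out, so in dB: SNR_out = SNR_in − NF
SNR_out = 15.8 − 12.8 = 3.0 dB

3.0 dB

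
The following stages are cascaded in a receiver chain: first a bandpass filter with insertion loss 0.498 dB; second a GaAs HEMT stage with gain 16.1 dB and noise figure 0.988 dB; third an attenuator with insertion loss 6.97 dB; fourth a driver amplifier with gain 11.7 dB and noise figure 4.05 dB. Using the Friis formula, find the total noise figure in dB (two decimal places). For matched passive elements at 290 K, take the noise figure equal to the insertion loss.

Convert to linear (a loss of L dB is a gain of −L dB): F_i = 10^(NF_i/10), G_i = 10^(G_i,dB/10)
  Stage 1: F_1 = 10^(0.498/10) = 1.122, G_1 = 10^(−0.498/10) = 0.8917
  Stage 2: F_2 = 10^(0.988/10) = 1.255, G_2 = 10^(16.1/10) = 40.74
  Stage 3: F_3 = 10^(6.97/10) = 4.977, G_3 = 10^(−6.97/10) = 0.2009
  Stage 4: F_4 = 10^(4.05/10) = 2.541, G_4 = 10^(11.7/10) = 14.79
Friis cascade:
  F = 1.122 + (1.255 − 1)/0.8917 + (4.977 − 1)/36.32 + (2.541 − 1)/7.298 = 1.729
NF = 10 log₁₀(1.729) = 2.38 dB

2.38 dB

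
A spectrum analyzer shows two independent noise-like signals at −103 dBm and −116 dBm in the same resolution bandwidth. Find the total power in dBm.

−102.8 dBm

Convert to linear, add, convert back:
P₁ = 5.01×10⁻¹⁴ W, P₂ = 2.51×10⁻¹⁵ W
P_tot = 5.26×10⁻¹⁴ W → 10 log₁₀(P_tot / 10⁻³) = −102.8 dBm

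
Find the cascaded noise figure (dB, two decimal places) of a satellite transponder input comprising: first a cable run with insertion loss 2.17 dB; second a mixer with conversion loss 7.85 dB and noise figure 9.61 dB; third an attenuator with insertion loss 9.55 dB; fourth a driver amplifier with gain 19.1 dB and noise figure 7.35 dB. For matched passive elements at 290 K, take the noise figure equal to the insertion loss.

Convert to linear (a loss of L dB is a gain of −L dB): F_i = 10^(NF_i/10), G_i = 10^(G_i,dB/10)
  Stage 1: F_1 = 10^(2.17/10) = 1.648, G_1 = 10^(−2.17/10) = 0.6067
  Stage 2: F_2 = 10^(9.61/10) = 9.141, G_2 = 10^(−7.85/10) = 0.1641
  Stage 3: F_3 = 10^(9.55/10) = 9.016, G_3 = 10^(−9.55/10) = 0.1109
  Stage 4: F_4 = 10^(7.35/10) = 5.433, G_4 = 10^(19.1/10) = 81.28
Friis cascade:
  F = 1.648 + (9.141 − 1)/0.6067 + (9.016 − 1)/0.09954 + (5.433 − 1)/0.01104 = 497.1
NF = 10 log₁₀(497.1) = 26.96 dB

26.96 dB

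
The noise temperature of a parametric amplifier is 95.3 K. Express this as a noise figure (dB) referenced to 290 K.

F = 1 + T_e/T₀ = 1 + 95.3/290 = 1.32862
NF = 10 log₁₀(1.32862) = 1.23 dB

1.23 dB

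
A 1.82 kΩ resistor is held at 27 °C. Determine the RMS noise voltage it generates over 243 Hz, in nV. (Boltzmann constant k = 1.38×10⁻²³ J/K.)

85.6 nV

T = 27 °C + 273.15 = 300.15 K
V_n = √(4kTRB)
4kTRB = 4 × 1.38×10⁻²³ × 300.15 × 1.82×10³ × 2.43×10² = 7.33×10⁻¹⁵ V²
V_n = √(7.33×10⁻¹⁵) = 8.56×10⁻⁸ V = 85.6 nV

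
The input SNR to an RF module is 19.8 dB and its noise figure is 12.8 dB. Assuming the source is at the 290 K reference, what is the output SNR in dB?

By definition F = SNR_in/SNR_out, so in dB: SNR_out = SNR_in − NF
SNR_out = 19.8 − 12.8 = 7.0 dB

7.0 dB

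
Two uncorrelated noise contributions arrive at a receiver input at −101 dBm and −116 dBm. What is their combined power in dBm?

Convert to linear, add, convert back:
P₁ = 7.94×10⁻¹⁴ W, P₂ = 2.51×10⁻¹⁵ W
P_tot = 8.19×10⁻¹⁴ W → 10 log₁₀(P_tot / 10⁻³) = −100.9 dBm

−100.9 dBm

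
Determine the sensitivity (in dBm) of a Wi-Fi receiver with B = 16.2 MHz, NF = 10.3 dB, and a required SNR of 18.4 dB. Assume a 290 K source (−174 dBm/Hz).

−73.2 dBm

Sensitivity = −174 + 10 log₁₀(B) + NF + SNR_min
= −174 + 72.1 + 10.3 + 18.4
= −73.2 dBm → −73.2 dBm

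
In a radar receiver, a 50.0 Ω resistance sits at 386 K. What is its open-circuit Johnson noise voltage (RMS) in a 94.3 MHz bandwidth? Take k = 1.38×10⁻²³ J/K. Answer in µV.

V_n = √(4kTRB)
4kTRB = 4 × 1.38×10⁻²³ × 386 × 5.00×10¹ × 9.43×10⁷ = 1.00×10⁻¹⁰ V²
V_n = √(1.00×10⁻¹⁰) = 1.00×10⁻⁵ V = 10.0 µV

10.0 µV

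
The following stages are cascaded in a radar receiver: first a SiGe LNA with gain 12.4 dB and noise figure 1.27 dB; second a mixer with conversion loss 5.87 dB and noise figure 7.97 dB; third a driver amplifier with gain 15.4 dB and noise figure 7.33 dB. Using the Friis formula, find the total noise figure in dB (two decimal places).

Convert to linear (a loss of L dB is a gain of −L dB): F_i = 10^(NF_i/10), G_i = 10^(G_i,dB/10)
  Stage 1: F_1 = 10^(1.27/10) = 1.340, G_1 = 10^(12.4/10) = 17.38
  Stage 2: F_2 = 10^(7.97/10) = 6.266, G_2 = 10^(−5.87/10) = 0.2588
  Stage 3: F_3 = 10^(7.33/10) = 5.408, G_3 = 10^(15.4/10) = 34.67
Friis cascade:
  F = 1.340 + (6.266 − 1)/17.38 + (5.408 − 1)/4.498 = 2.623
NF = 10 log₁₀(2.623) = 4.19 dB

4.19 dB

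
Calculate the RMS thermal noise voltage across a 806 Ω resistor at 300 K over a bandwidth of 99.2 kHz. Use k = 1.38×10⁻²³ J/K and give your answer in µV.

V_n = √(4kTRB)
4kTRB = 4 × 1.38×10⁻²³ × 300 × 8.06×10² × 9.92×10⁴ = 1.32×10⁻¹² V²
V_n = √(1.32×10⁻¹²) = 1.15×10⁻⁶ V = 1.15 µV

1.15 µV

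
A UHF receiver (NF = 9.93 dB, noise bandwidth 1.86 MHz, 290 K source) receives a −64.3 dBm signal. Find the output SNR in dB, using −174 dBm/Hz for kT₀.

Noise floor: N = −174 + 10 log₁₀(B) + NF
10 log₁₀(1.86×10⁶) = 62.7 dB
N = −174 + 62.7 + 9.93 = −101.37 dBm
SNR = P_sig − N = −64.3 − (−101.37) = 37.07 dB → 37.1 dB

37.1 dB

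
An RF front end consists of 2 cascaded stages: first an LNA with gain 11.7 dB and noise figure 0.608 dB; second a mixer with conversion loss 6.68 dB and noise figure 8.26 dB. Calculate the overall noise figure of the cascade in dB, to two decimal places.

1.86 dB

Convert to linear (a loss of L dB is a gain of −L dB): F_i = 10^(NF_i/10), G_i = 10^(G_i,dB/10)
  Stage 1: F_1 = 10^(0.608/10) = 1.150, G_1 = 10^(11.7/10) = 14.79
  Stage 2: F_2 = 10^(8.26/10) = 6.699, G_2 = 10^(−6.68/10) = 0.2148
Friis cascade:
  F = 1.150 + (6.699 − 1)/14.79 = 1.536
NF = 10 log₁₀(1.536) = 1.86 dB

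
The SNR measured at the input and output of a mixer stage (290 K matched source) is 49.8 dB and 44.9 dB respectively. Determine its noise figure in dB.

NF (dB) = SNR_in(dB) − SNR_out(dB) when the source is at T₀
NF = 49.8 − 44.9 = 4.9 dB

4.9 dB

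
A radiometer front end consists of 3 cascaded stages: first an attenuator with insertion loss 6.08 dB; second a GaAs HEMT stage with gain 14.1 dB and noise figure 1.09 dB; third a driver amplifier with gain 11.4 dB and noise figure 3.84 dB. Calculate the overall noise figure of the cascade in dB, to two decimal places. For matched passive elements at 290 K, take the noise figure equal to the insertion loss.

7.35 dB

Convert to linear (a loss of L dB is a gain of −L dB): F_i = 10^(NF_i/10), G_i = 10^(G_i,dB/10)
  Stage 1: F_1 = 10^(6.08/10) = 4.055, G_1 = 10^(−6.08/10) = 0.2466
  Stage 2: F_2 = 10^(1.09/10) = 1.285, G_2 = 10^(14.1/10) = 25.70
  Stage 3: F_3 = 10^(3.84/10) = 2.421, G_3 = 10^(11.4/10) = 13.80
Friis cascade:
  F = 4.055 + (1.285 − 1)/0.2466 + (2.421 − 1)/6.339 = 5.436
NF = 10 log₁₀(5.436) = 7.35 dB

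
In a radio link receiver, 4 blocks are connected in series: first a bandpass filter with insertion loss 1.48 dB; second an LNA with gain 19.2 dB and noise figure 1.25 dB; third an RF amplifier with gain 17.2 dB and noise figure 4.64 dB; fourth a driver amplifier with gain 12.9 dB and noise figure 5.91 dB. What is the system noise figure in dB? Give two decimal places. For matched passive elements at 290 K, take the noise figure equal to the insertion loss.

2.81 dB

Convert to linear (a loss of L dB is a gain of −L dB): F_i = 10^(NF_i/10), G_i = 10^(G_i,dB/10)
  Stage 1: F_1 = 10^(1.48/10) = 1.406, G_1 = 10^(−1.48/10) = 0.7112
  Stage 2: F_2 = 10^(1.25/10) = 1.334, G_2 = 10^(19.2/10) = 83.18
  Stage 3: F_3 = 10^(4.64/10) = 2.911, G_3 = 10^(17.2/10) = 52.48
  Stage 4: F_4 = 10^(5.91/10) = 3.899, G_4 = 10^(12.9/10) = 19.50
Friis cascade:
  F = 1.406 + (1.334 − 1)/0.7112 + (2.911 − 1)/59.16 + (3.899 − 1)/3105 = 1.908
NF = 10 log₁₀(1.908) = 2.81 dB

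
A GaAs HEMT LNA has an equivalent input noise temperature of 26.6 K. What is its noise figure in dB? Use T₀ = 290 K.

F = 1 + T_e/T₀ = 1 + 26.6/290 = 1.09172
NF = 10 log₁₀(1.09172) = 0.381 dB

0.381 dB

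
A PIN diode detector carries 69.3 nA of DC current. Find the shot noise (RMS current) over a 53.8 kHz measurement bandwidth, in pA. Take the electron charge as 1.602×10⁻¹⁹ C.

I_n = √(2qI·B)
2qI·B = 2 × 1.602×10⁻¹⁹ × 6.93×10⁻⁸ × 5.38×10⁴ = 1.19×10⁻²¹ A²
I_n = √(1.19×10⁻²¹) = 3.46×10⁻¹¹ A = 34.6 pA

34.6 pA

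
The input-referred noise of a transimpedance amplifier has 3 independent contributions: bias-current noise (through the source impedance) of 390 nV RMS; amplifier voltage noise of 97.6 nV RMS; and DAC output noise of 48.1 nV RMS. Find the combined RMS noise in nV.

Uncorrelated sources add in power (mean-square): V_tot = √(ΣV_i²)
V_tot = √[(3.90×10⁻⁷)² + (9.76×10⁻⁸)² + (4.81×10⁻⁸)²] = 4.05×10⁻⁷ V = 405 nV

405 nV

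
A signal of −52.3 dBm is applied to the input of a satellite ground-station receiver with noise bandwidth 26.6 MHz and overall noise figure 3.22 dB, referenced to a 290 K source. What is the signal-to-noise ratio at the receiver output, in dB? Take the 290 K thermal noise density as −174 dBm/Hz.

44.2 dB

Noise floor: N = −174 + 10 log₁₀(B) + NF
10 log₁₀(2.66×10⁷) = 74.25 dB
N = −174 + 74.25 + 3.22 = −96.53 dBm
SNR = P_sig − N = −52.3 − (−96.53) = 44.23 dB → 44.2 dB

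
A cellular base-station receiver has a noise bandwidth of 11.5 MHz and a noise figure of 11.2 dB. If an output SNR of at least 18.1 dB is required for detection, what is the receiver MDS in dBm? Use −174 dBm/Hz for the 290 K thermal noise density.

Sensitivity = −174 + 10 log₁₀(B) + NF + SNR_min
= −174 + 70.61 + 11.2 + 18.1
= −74.09 dBm → −74.1 dBm

−74.1 dBm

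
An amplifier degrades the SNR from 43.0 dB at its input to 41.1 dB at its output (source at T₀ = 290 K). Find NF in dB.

NF (dB) = SNR_in(dB) − SNR_out(dB) when the source is at T₀
NF = 43.0 − 41.1 = 1.9 dB

1.9 dB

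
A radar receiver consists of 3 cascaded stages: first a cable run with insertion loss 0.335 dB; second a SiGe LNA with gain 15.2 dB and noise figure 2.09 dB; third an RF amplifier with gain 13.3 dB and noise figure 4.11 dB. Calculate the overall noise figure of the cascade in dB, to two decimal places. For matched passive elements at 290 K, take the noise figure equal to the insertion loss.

2.55 dB

Convert to linear (a loss of L dB is a gain of −L dB): F_i = 10^(NF_i/10), G_i = 10^(G_i,dB/10)
  Stage 1: F_1 = 10^(0.335/10) = 1.080, G_1 = 10^(−0.335/10) = 0.9258
  Stage 2: F_2 = 10^(2.09/10) = 1.618, G_2 = 10^(15.2/10) = 33.11
  Stage 3: F_3 = 10^(4.11/10) = 2.576, G_3 = 10^(13.3/10) = 21.38
Friis cascade:
  F = 1.080 + (1.618 − 1)/0.9258 + (2.576 − 1)/30.65 = 1.799
NF = 10 log₁₀(1.799) = 2.55 dB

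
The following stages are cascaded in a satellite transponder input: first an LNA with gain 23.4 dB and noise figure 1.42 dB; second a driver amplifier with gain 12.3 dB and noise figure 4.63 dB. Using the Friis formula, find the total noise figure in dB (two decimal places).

Convert to linear (a loss of L dB is a gain of −L dB): F_i = 10^(NF_i/10), G_i = 10^(G_i,dB/10)
  Stage 1: F_1 = 10^(1.42/10) = 1.387, G_1 = 10^(23.4/10) = 218.8
  Stage 2: F_2 = 10^(4.63/10) = 2.904, G_2 = 10^(12.3/10) = 16.98
Friis cascade:
  F = 1.387 + (2.904 − 1)/218.8 = 1.395
NF = 10 log₁₀(1.395) = 1.45 dB

1.45 dB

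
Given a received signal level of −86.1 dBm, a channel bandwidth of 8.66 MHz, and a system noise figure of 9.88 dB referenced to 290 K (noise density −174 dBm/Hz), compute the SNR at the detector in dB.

8.6 dB

Noise floor: N = −174 + 10 log₁₀(B) + NF
10 log₁₀(8.66×10⁶) = 69.38 dB
N = −174 + 69.38 + 9.88 = −94.74 dBm
SNR = P_sig − N = −86.1 − (−94.74) = 8.64 dB → 8.6 dB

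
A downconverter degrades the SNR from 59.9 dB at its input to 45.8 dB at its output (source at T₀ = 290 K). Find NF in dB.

NF (dB) = SNR_in(dB) − SNR_out(dB) when the source is at T₀
NF = 59.9 − 45.8 = 14.1 dB

14.1 dB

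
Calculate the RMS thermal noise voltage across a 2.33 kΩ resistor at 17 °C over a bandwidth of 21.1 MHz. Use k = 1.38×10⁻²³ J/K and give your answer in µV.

T = 17 °C + 273.15 = 290.15 K
V_n = √(4kTRB)
4kTRB = 4 × 1.38×10⁻²³ × 290.15 × 2.33×10³ × 2.11×10⁷ = 7.87×10⁻¹⁰ V²
V_n = √(7.87×10⁻¹⁰) = 2.81×10⁻⁵ V = 28.1 µV

28.1 µV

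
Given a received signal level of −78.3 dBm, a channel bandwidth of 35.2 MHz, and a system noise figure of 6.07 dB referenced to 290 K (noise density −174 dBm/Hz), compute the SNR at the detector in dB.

14.2 dB

Noise floor: N = −174 + 10 log₁₀(B) + NF
10 log₁₀(3.52×10⁷) = 75.47 dB
N = −174 + 75.47 + 6.07 = −92.46 dBm
SNR = P_sig − N = −78.3 − (−92.46) = 14.16 dB → 14.2 dB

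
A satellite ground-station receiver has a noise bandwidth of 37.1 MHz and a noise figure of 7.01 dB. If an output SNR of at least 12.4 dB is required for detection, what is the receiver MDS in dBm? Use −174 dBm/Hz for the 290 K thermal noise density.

Sensitivity = −174 + 10 log₁₀(B) + NF + SNR_min
= −174 + 75.69 + 7.01 + 12.4
= −78.90 dBm → −78.9 dBm

−78.9 dBm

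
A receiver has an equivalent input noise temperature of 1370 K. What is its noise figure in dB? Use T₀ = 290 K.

7.58 dB

F = 1 + T_e/T₀ = 1 + 1370/290 = 5.72414
NF = 10 log₁₀(5.72414) = 7.58 dB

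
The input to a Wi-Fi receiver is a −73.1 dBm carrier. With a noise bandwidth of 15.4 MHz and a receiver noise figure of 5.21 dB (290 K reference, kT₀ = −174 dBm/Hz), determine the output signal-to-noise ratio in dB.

23.8 dB

Noise floor: N = −174 + 10 log₁₀(B) + NF
10 log₁₀(1.54×10⁷) = 71.88 dB
N = −174 + 71.88 + 5.21 = −96.91 dBm
SNR = P_sig − N = −73.1 − (−96.91) = 23.81 dB → 23.8 dB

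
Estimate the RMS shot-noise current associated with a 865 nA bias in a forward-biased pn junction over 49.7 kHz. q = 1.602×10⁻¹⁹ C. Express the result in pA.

I_n = √(2qI·B)
2qI·B = 2 × 1.602×10⁻¹⁹ × 8.65×10⁻⁷ × 4.97×10⁴ = 1.38×10⁻²⁰ A²
I_n = √(1.38×10⁻²⁰) = 1.17×10⁻¹⁰ A = 117 pA

117 pA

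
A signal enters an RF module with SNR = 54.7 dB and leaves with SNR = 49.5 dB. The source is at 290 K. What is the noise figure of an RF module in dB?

5.2 dB

NF (dB) = SNR_in(dB) − SNR_out(dB) when the source is at T₀
NF = 54.7 − 49.5 = 5.2 dB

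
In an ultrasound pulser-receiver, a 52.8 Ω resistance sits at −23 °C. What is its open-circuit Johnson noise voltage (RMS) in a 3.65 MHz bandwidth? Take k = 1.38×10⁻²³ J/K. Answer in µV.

1.63 µV

T = −23 °C + 273.15 = 250.15 K
V_n = √(4kTRB)
4kTRB = 4 × 1.38×10⁻²³ × 250.15 × 5.28×10¹ × 3.65×10⁶ = 2.66×10⁻¹² V²
V_n = √(2.66×10⁻¹²) = 1.63×10⁻⁶ V = 1.63 µV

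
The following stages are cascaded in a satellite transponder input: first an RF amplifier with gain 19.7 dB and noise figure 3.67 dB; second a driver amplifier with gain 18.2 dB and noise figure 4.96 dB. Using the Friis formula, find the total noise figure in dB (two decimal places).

Convert to linear (a loss of L dB is a gain of −L dB): F_i = 10^(NF_i/10), G_i = 10^(G_i,dB/10)
  Stage 1: F_1 = 10^(3.67/10) = 2.328, G_1 = 10^(19.7/10) = 93.33
  Stage 2: F_2 = 10^(4.96/10) = 3.133, G_2 = 10^(18.2/10) = 66.07
Friis cascade:
  F = 2.328 + (3.133 − 1)/93.33 = 2.351
NF = 10 log₁₀(2.351) = 3.71 dB

3.71 dB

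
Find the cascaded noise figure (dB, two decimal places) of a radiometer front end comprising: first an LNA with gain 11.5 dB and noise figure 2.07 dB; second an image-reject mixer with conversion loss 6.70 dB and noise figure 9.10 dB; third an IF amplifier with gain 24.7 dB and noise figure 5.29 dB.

4.63 dB

Convert to linear (a loss of L dB is a gain of −L dB): F_i = 10^(NF_i/10), G_i = 10^(G_i,dB/10)
  Stage 1: F_1 = 10^(2.07/10) = 1.611, G_1 = 10^(11.5/10) = 14.13
  Stage 2: F_2 = 10^(9.10/10) = 8.128, G_2 = 10^(−6.70/10) = 0.2138
  Stage 3: F_3 = 10^(5.29/10) = 3.381, G_3 = 10^(24.7/10) = 295.1
Friis cascade:
  F = 1.611 + (8.128 − 1)/14.13 + (3.381 − 1)/3.020 = 2.904
NF = 10 log₁₀(2.904) = 4.63 dB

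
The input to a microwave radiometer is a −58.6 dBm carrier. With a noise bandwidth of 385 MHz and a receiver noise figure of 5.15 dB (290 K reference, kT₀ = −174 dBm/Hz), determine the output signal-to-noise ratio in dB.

24.4 dB

Noise floor: N = −174 + 10 log₁₀(B) + NF
10 log₁₀(3.85×10⁸) = 85.85 dB
N = −174 + 85.85 + 5.15 = −83.00 dBm
SNR = P_sig − N = −58.6 − (−83.00) = 24.40 dB → 24.4 dB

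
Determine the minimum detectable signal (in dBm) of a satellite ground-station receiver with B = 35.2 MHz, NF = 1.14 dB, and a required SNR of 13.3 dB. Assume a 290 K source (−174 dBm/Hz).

Sensitivity = −174 + 10 log₁₀(B) + NF + SNR_min
= −174 + 75.47 + 1.14 + 13.3
= −84.09 dBm → −84.1 dBm

−84.1 dBm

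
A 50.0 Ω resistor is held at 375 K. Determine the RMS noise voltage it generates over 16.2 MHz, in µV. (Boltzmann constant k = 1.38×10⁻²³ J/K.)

V_n = √(4kTRB)
4kTRB = 4 × 1.38×10⁻²³ × 375 × 5.00×10¹ × 1.62×10⁷ = 1.68×10⁻¹¹ V²
V_n = √(1.68×10⁻¹¹) = 4.09×10⁻⁶ V = 4.09 µV

4.09 µV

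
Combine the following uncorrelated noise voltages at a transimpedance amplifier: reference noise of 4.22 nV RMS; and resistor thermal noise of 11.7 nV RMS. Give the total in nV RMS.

12.4 nV

Uncorrelated sources add in power (mean-square): V_tot = √(ΣV_i²)
V_tot = √[(4.22×10⁻⁹)² + (1.17×10⁻⁸)²] = 1.24×10⁻⁸ V = 12.4 nV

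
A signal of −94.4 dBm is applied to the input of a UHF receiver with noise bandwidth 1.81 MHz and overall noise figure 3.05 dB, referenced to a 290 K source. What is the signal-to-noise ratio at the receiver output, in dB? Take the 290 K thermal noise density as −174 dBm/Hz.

14.0 dB

Noise floor: N = −174 + 10 log₁₀(B) + NF
10 log₁₀(1.81×10⁶) = 62.58 dB
N = −174 + 62.58 + 3.05 = −108.37 dBm
SNR = P_sig − N = −94.4 − (−108.37) = 13.97 dB → 14.0 dB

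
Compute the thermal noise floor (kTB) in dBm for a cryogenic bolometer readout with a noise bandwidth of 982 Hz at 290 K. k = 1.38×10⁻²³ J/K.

P_n = kTB = 1.38×10⁻²³ × 290 × 9.82×10² = 3.93×10⁻¹⁸ W
In dBm: 10 log₁₀(3.93×10⁻¹⁸ / 10⁻³) = −144.1 dBm

−144.1 dBm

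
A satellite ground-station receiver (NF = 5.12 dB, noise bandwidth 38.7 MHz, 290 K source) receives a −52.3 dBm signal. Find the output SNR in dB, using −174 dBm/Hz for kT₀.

40.7 dB

Noise floor: N = −174 + 10 log₁₀(B) + NF
10 log₁₀(3.87×10⁷) = 75.88 dB
N = −174 + 75.88 + 5.12 = −93.00 dBm
SNR = P_sig − N = −52.3 − (−93.00) = 40.70 dB → 40.7 dB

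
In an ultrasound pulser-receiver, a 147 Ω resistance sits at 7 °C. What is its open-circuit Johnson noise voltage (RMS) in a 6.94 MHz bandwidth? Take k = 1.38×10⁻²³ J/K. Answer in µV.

3.97 µV

T = 7 °C + 273.15 = 280.15 K
V_n = √(4kTRB)
4kTRB = 4 × 1.38×10⁻²³ × 280.15 × 1.47×10² × 6.94×10⁶ = 1.58×10⁻¹¹ V²
V_n = √(1.58×10⁻¹¹) = 3.97×10⁻⁶ V = 3.97 µV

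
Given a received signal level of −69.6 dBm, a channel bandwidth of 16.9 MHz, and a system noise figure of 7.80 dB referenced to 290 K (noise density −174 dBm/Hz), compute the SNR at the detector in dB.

Noise floor: N = −174 + 10 log₁₀(B) + NF
10 log₁₀(1.69×10⁷) = 72.28 dB
N = −174 + 72.28 + 7.80 = −93.92 dBm
SNR = P_sig − N = −69.6 − (−93.92) = 24.32 dB → 24.3 dB

24.3 dB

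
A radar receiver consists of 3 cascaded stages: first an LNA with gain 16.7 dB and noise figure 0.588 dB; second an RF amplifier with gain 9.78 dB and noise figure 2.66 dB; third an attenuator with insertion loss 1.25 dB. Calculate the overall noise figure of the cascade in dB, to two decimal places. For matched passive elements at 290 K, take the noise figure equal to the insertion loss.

0.66 dB

Convert to linear (a loss of L dB is a gain of −L dB): F_i = 10^(NF_i/10), G_i = 10^(G_i,dB/10)
  Stage 1: F_1 = 10^(0.588/10) = 1.145, G_1 = 10^(16.7/10) = 46.77
  Stage 2: F_2 = 10^(2.66/10) = 1.845, G_2 = 10^(9.78/10) = 9.506
  Stage 3: F_3 = 10^(1.25/10) = 1.334, G_3 = 10^(−1.25/10) = 0.7499
Friis cascade:
  F = 1.145 + (1.845 − 1)/46.77 + (1.334 − 1)/444.6 = 1.164
NF = 10 log₁₀(1.164) = 0.66 dB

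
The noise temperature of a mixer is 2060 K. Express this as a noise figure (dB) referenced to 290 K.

F = 1 + T_e/T₀ = 1 + 2060/290 = 8.10345
NF = 10 log₁₀(8.10345) = 9.09 dB

9.09 dB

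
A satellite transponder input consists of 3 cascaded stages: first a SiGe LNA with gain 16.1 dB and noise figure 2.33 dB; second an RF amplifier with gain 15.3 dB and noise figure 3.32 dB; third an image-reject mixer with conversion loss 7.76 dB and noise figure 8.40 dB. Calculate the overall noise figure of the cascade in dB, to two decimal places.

Convert to linear (a loss of L dB is a gain of −L dB): F_i = 10^(NF_i/10), G_i = 10^(G_i,dB/10)
  Stage 1: F_1 = 10^(2.33/10) = 1.710, G_1 = 10^(16.1/10) = 40.74
  Stage 2: F_2 = 10^(3.32/10) = 2.148, G_2 = 10^(15.3/10) = 33.88
  Stage 3: F_3 = 10^(8.40/10) = 6.918, G_3 = 10^(−7.76/10) = 0.1675
Friis cascade:
  F = 1.710 + (2.148 − 1)/40.74 + (6.918 − 1)/1380 = 1.742
NF = 10 log₁₀(1.742) = 2.41 dB

2.41 dB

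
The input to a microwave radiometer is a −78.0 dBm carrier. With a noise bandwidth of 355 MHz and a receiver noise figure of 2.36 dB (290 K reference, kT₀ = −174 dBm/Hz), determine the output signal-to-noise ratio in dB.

8.1 dB

Noise floor: N = −174 + 10 log₁₀(B) + NF
10 log₁₀(3.55×10⁸) = 85.5 dB
N = −174 + 85.5 + 2.36 = −86.14 dBm
SNR = P_sig − N = −78.0 − (−86.14) = 8.14 dB → 8.1 dB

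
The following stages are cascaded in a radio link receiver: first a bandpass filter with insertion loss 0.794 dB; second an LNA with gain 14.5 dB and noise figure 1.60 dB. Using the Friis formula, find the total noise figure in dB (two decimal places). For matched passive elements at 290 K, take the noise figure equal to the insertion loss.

Convert to linear (a loss of L dB is a gain of −L dB): F_i = 10^(NF_i/10), G_i = 10^(G_i,dB/10)
  Stage 1: F_1 = 10^(0.794/10) = 1.201, G_1 = 10^(−0.794/10) = 0.8329
  Stage 2: F_2 = 10^(1.60/10) = 1.445, G_2 = 10^(14.5/10) = 28.18
Friis cascade:
  F = 1.201 + (1.445 − 1)/0.8329 = 1.735
NF = 10 log₁₀(1.735) = 2.39 dB

2.39 dB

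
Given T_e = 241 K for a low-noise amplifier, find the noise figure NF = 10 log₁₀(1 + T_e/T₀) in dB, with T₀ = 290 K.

F = 1 + T_e/T₀ = 1 + 241/290 = 1.83103
NF = 10 log₁₀(1.83103) = 2.63 dB

2.63 dB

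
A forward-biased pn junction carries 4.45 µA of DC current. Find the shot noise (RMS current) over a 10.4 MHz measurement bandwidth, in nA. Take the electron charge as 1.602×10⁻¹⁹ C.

3.85 nA

I_n = √(2qI·B)
2qI·B = 2 × 1.602×10⁻¹⁹ × 4.45×10⁻⁶ × 1.04×10⁷ = 1.48×10⁻¹⁷ A²
I_n = √(1.48×10⁻¹⁷) = 3.85×10⁻⁹ A = 3.85 nA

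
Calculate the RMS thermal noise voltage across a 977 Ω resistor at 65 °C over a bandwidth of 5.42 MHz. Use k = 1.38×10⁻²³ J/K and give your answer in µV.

9.94 µV

T = 65 °C + 273.15 = 338.15 K
V_n = √(4kTRB)
4kTRB = 4 × 1.38×10⁻²³ × 338.15 × 9.77×10² × 5.42×10⁶ = 9.88×10⁻¹¹ V²
V_n = √(9.88×10⁻¹¹) = 9.94×10⁻⁶ V = 9.94 µV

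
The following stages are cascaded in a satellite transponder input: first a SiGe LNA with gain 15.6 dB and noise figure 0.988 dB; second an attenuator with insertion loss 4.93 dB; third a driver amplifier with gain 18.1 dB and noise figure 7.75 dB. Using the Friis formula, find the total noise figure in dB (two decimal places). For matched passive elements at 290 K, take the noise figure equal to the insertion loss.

Convert to linear (a loss of L dB is a gain of −L dB): F_i = 10^(NF_i/10), G_i = 10^(G_i,dB/10)
  Stage 1: F_1 = 10^(0.988/10) = 1.255, G_1 = 10^(15.6/10) = 36.31
  Stage 2: F_2 = 10^(4.93/10) = 3.112, G_2 = 10^(−4.93/10) = 0.3214
  Stage 3: F_3 = 10^(7.75/10) = 5.957, G_3 = 10^(18.1/10) = 64.57
Friis cascade:
  F = 1.255 + (3.112 − 1)/36.31 + (5.957 − 1)/11.67 = 1.738
NF = 10 log₁₀(1.738) = 2.40 dB

2.40 dB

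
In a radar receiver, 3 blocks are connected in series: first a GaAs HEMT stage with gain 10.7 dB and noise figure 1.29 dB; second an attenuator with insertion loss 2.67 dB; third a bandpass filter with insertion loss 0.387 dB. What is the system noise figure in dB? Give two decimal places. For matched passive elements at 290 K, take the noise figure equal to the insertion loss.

1.56 dB

Convert to linear (a loss of L dB is a gain of −L dB): F_i = 10^(NF_i/10), G_i = 10^(G_i,dB/10)
  Stage 1: F_1 = 10^(1.29/10) = 1.346, G_1 = 10^(10.7/10) = 11.75
  Stage 2: F_2 = 10^(2.67/10) = 1.849, G_2 = 10^(−2.67/10) = 0.5408
  Stage 3: F_3 = 10^(0.387/10) = 1.093, G_3 = 10^(−0.387/10) = 0.9147
Friis cascade:
  F = 1.346 + (1.849 − 1)/11.75 + (1.093 − 1)/6.353 = 1.433
NF = 10 log₁₀(1.433) = 1.56 dB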